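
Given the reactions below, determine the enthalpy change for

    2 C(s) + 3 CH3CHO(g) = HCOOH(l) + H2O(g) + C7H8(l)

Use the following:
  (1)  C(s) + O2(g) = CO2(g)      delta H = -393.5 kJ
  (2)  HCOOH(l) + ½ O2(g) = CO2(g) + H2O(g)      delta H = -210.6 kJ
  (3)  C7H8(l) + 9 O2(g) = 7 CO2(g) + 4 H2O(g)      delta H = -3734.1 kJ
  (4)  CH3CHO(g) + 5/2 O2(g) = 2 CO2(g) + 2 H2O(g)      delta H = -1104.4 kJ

delta H = -155.5 kJ

(1) × 2: (2)·(-393.5) = -787.0 kJ
(2) reversed: +210.6 kJ
(3) reversed: +3734.1 kJ
(4) × 3: (3)·(-1104.4) = -3313.2 kJ
Since enthalpy is a state function, delta H = (2)·(-393.5) + (-1)·(-210.6) + (-1)·(-3734.1) + (3)·(-1104.4) = -155.5 kJ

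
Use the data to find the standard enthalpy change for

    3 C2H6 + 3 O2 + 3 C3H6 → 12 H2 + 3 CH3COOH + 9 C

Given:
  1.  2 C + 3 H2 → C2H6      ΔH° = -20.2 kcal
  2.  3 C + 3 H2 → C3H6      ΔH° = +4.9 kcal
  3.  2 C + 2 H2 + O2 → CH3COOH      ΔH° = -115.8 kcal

ΔH° = -301.5 kcal

eq. 1 reversed and × 3: (-3)·(-20.2) = +60.6 kcal
eq. 2 reversed and × 3: (-3)·(+4.9) = -14.7 kcal
eq. 3 × 3: (3)·(-115.8) = -347.4 kcal
ΔH° = (-3)·(-20.2) + (-3)·(+4.9) + (3)·(-115.8) = -301.5 kcal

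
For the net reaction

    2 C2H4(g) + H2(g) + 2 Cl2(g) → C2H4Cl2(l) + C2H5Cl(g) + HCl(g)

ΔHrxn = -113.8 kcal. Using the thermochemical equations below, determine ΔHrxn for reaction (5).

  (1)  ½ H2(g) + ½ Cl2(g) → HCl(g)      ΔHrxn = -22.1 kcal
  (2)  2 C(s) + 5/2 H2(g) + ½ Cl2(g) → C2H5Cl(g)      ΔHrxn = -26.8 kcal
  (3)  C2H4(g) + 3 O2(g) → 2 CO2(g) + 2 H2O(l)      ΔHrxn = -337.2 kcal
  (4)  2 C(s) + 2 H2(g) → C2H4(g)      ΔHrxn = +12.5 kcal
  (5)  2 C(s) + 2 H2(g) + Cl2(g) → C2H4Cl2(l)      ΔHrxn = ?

ΔHrxn = -39.9 kcal

(1) as written (HCl(g) already on the product side): -22.1 kcal
(2) as written (C2H5Cl(g) already on the product side): -26.8 kcal
(3): not needed (H2O(l) appears nowhere else).
(4) reversed and × 2: (-2)·(+12.5) = -25.0 kcal
(5) as written (C2H4Cl2(l) already on the product side): contributes x
-113.8 = (-22.1) + (-26.8) + (-25.0) + x
x = (-113.8 − (-73.9)) / (1) = -39.9 kcal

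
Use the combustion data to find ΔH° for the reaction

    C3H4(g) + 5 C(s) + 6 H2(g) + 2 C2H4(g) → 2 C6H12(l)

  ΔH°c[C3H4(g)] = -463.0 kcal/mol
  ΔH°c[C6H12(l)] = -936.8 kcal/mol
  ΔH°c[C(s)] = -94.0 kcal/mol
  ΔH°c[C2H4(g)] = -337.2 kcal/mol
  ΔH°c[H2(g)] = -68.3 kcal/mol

With combustion enthalpies, reactants minus products:
= [1·(-463.0) + 5·(-94.0) + 6·(-68.3) + 2·(-337.2)] − [2·(-936.8)]
= -143.6 kcal/mol

ΔH° = -143.6 kcal/mol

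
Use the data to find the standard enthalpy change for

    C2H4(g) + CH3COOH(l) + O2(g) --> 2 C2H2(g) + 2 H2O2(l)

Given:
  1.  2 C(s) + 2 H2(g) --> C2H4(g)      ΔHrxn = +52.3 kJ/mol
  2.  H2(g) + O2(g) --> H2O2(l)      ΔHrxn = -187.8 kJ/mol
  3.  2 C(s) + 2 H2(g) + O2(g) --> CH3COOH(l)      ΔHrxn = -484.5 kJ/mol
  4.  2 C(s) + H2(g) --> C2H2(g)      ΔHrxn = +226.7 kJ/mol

ΔHrxn = 510.0 kJ/mol

eq. 1 reversed: -52.3 kJ/mol
eq. 2 × 2: (2)·(-187.8) = -375.6 kJ/mol
eq. 3 reversed: +484.5 kJ/mol
eq. 4 × 2: (2)·(+226.7) = +453.4 kJ/mol
Since enthalpy is a state function, ΔHrxn = (-1)·(+52.3) + (2)·(-187.8) + (-1)·(-484.5) + (2)·(+226.7) = 510.0 kJ/mol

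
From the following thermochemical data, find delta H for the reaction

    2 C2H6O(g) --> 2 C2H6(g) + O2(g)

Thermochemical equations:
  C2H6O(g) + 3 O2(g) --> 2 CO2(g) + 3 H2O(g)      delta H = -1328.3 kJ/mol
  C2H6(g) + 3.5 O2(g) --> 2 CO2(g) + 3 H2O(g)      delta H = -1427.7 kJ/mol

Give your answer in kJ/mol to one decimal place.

equation 1 × 2 (×2 to match 2 C2H6O(g) in the target): (2)·(-1328.3) = -2656.6 kJ/mol
equation 2 reversed and × 2 (C2H6(g) must end up as a product; ×2 to match 2 C2H6(g) in the target): (-2)·(-1427.7) = +2855.4 kJ/mol
Combining the equations, delta H = (-2656.6) + (+2855.4) = 198.8 kJ/mol

delta H = 198.8 kJ/mol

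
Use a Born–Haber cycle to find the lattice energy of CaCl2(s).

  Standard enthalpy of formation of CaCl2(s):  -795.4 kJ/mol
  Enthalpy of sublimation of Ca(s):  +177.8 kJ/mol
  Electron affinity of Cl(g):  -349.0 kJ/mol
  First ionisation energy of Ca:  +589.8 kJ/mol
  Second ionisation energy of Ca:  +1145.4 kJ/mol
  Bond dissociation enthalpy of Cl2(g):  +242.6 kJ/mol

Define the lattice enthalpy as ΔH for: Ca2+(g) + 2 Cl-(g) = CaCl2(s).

U = -2253.0 kJ/mol

ΔHf° = 1·ΔHsub + 1·(ΣIE) + 1·D(Cl2) + 2·EA + U
-795.4 = 1·(+177.8) + 1·(+1735.2) + 1·(+242.6) + 2·(-349.0) + U
U = -795.4 − (+1457.6) = -2253.0 kJ/mol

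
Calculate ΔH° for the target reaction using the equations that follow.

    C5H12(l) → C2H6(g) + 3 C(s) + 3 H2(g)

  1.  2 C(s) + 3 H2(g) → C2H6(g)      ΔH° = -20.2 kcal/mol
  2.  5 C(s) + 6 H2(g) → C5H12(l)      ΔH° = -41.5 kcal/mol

eq. 1 as written: -20.2 kcal/mol
eq. 2 reversed: +41.5 kcal/mol
Since enthalpy is a state function, ΔH° = (-20.2) + (+41.5) = 21.3 kcal/mol

ΔH° = 21.3 kcal/mol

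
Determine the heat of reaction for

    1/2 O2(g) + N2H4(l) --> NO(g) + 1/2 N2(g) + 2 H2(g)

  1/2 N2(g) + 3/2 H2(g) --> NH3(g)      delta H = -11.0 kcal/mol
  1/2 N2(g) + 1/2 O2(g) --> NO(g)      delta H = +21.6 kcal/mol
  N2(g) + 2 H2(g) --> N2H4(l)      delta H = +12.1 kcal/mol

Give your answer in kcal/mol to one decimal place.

equation 1: not needed (NH3(g) appears nowhere else).
equation 2 as written (NO(g) already on the product side): +21.6 kcal/mol
equation 3 reversed (reverse to put N2H4(l) on the reactant side): -12.1 kcal/mol
Summing the manipulated equations, delta H = (1)·(+21.6) + (-1)·(+12.1) = 9.5 kcal/mol

delta H = 9.5 kcal/mol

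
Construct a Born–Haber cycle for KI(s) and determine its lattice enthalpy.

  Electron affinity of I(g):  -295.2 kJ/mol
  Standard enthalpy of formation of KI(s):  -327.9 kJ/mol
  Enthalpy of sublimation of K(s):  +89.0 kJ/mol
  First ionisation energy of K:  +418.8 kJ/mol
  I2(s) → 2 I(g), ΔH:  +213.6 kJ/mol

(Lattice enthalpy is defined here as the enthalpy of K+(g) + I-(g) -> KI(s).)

ΔHf° = 1·ΔHsub + 1·(ΣIE) + 1/2·D(I2) + 1·EA + U
-327.9 = 1·(+89.0) + 1·(+418.8) + 1/2·(+213.6) + 1·(-295.2) + U
U = -327.9 − (+319.4) = -647.3 kJ/mol

U = -647.3 kJ/mol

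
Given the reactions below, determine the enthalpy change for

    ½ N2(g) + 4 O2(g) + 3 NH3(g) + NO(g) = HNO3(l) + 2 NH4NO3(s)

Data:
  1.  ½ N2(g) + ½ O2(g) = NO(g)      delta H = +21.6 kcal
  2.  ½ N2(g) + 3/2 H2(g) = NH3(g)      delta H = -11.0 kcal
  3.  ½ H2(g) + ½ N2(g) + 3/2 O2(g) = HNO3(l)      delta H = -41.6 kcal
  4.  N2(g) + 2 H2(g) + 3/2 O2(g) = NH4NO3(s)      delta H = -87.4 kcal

delta H = -205.0 kcal

eq. 1 reversed (NO(g) must end up as a reactant): -21.6 kcal
eq. 2 reversed and × 3 (NH3(g) must end up as a reactant; ×3 to match 3 NH3(g) in the target): (-3)·(-11.0) = +33.0 kcal
eq. 3 as written (HNO3(l) already on the product side): -41.6 kcal
eq. 4 × 2 (×2 to match 2 NH4NO3(s) in the target): (2)·(-87.4) = -174.8 kcal
delta H = (-21.6) + (+33.0) + (-41.6) + (-174.8) = -205.0 kcal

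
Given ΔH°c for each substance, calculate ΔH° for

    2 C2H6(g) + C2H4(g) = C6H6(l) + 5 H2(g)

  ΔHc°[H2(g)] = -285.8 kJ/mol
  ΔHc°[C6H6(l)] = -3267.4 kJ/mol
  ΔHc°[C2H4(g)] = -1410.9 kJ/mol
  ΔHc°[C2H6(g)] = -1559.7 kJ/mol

Using ΔH = Σ nΔHc°(reactants) − Σ nΔHc°(products):
= [2·(-1559.7) + 1·(-1410.9)] − [1·(-3267.4) + 5·(-285.8)]
= 166.1 kJ/mol

ΔH° = 166.1 kJ/mol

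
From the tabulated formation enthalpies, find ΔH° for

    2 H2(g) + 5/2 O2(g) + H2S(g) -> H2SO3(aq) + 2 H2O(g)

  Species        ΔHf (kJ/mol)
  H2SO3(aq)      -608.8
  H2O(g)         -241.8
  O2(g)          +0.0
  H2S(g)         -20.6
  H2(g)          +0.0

ΔH°rxn = Σ nΔHf°(products) − Σ nΔHf°(reactants).
Products: 1·(-608.8) + 2·(-241.8) = -1092.4
Reactants: 2·(+0.0) + 5/2·(+0.0) + 1·(-20.6) = -20.6
ΔH° = (-1092.4) − (-20.6) = -1071.8 kJ/mol

ΔH° = -1071.8 kJ/mol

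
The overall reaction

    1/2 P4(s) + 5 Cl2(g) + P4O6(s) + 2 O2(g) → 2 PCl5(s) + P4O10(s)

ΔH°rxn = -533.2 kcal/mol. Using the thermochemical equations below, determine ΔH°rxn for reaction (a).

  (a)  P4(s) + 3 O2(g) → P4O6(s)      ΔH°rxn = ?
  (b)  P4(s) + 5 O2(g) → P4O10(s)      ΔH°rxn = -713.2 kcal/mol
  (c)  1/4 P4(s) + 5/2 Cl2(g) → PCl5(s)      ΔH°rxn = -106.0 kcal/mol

ΔH°rxn = -392.0 kcal/mol

(a) reversed: contributes −x
(b) as written: -713.2 kcal/mol
(c) × 2: (2)·(-106.0) = -212.0 kcal/mol
-533.2 = (-713.2) + (-212.0) − x
x = (-533.2 − (-925.2)) / (-1) = -392.0 kcal/mol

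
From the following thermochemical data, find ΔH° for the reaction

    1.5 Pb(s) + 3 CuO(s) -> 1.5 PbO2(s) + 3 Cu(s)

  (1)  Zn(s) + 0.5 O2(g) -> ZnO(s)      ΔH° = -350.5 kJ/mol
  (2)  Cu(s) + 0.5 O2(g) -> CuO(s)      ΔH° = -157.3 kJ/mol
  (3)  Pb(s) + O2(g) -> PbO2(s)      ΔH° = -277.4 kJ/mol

(1): not needed.
(2) reversed and × 3: (-3)·(-157.3) = +471.9 kJ/mol
(3) × 3/2: (3/2)·(-277.4) = -416.1 kJ/mol
Combining the equations, ΔH° = (-3)·(-157.3) + (3/2)·(-277.4) = 55.8 kJ/mol

ΔH° = 55.8 kJ/mol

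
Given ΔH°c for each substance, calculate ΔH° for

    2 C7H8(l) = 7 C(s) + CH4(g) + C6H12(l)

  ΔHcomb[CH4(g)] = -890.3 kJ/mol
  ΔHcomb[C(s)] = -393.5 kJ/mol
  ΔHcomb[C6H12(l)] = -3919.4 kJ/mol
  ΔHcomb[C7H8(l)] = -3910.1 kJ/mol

ΔH° = -256.0 kJ/mol

With combustion enthalpies, reactants minus products:
= [2·(-3910.1)] − [7·(-393.5) + 1·(-890.3) + 1·(-3919.4)]
= -256.0 kJ/mol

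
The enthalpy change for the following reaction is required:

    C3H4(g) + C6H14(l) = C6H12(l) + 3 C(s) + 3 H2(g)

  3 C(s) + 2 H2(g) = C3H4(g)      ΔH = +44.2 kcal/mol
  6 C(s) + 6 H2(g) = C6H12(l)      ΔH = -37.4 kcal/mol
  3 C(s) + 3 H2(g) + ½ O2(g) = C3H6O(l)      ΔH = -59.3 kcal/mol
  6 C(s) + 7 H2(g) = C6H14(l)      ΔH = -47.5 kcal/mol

equation 1 reversed: -44.2 kcal/mol
equation 2 as written: -37.4 kcal/mol
equation 3: not needed.
equation 4 reversed: +47.5 kcal/mol
Combining the equations, ΔH = (-1)·(+44.2) + (1)·(-37.4) + (-1)·(-47.5) = -34.1 kcal/mol

ΔH = -34.1 kcal/mol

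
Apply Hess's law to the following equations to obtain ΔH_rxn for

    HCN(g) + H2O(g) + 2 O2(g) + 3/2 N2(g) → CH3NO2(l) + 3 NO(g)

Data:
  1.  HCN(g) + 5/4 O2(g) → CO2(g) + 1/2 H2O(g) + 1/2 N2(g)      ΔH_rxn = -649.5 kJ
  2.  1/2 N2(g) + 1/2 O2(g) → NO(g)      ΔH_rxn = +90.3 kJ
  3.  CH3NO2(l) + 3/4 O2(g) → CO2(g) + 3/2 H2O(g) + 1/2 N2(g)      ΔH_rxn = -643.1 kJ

eq. 1 as written (HCN(g) already on the reactant side): -649.5 kJ
eq. 2 × 3 (×3 to match 3 NO(g) in the target): (3)·(+90.3) = +270.9 kJ
eq. 3 reversed (CH3NO2(l) must end up as a product): +643.1 kJ
Combining the equations, ΔH_rxn = (1)·(-649.5) + (3)·(+90.3) + (-1)·(-643.1) = 264.5 kJ

ΔH_rxn = 264.5 kJ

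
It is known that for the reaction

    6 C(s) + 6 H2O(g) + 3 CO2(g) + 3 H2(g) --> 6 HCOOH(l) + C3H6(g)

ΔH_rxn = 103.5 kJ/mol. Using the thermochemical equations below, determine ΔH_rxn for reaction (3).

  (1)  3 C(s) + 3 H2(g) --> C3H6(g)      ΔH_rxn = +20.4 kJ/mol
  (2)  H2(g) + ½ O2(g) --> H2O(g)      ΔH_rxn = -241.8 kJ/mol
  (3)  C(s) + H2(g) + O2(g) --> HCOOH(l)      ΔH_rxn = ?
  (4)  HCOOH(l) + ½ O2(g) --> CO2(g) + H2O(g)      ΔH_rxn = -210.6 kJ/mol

(1) as written (C3H6(g) already on the product side): +20.4 kJ/mol
(2) reversed and × 3: (-3)·(-241.8) = +725.4 kJ/mol
(3) × 3: contributes 3·x
(4) reversed and × 3 (reverse to put CO2(g) on the reactant side; ×3 to match 3 CO2(g) in the target): (-3)·(-210.6) = +631.8 kJ/mol
+103.5 = (+20.4) + (+725.4) + (+631.8) + 3·x
x = (+103.5 − (+1377.6)) / (3) = -424.7 kJ/mol

ΔH_rxn = -424.7 kJ/mol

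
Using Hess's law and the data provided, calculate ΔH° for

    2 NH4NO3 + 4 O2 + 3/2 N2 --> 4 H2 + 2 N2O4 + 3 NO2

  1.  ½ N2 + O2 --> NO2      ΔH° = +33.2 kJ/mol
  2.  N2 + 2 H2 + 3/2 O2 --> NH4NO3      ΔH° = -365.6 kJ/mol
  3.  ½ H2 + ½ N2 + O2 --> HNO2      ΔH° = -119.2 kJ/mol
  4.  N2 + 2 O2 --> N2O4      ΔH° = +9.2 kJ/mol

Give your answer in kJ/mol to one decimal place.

eq. 1 × 3 (×3 to match 3 NO2 in the target): (3)·(+33.2) = +99.6 kJ/mol
eq. 2 reversed and × 2 (NH4NO3 must end up as a reactant; scale by 2 for the 2 NH4NO3): (-2)·(-365.6) = +731.2 kJ/mol
eq. 3: not needed (HNO2 appears nowhere else).
eq. 4 × 2 (scale by 2 for the 2 N2O4): (2)·(+9.2) = +18.4 kJ/mol
Combining the equations, ΔH° = (+99.6) + (+731.2) + (+18.4) = 849.2 kJ/mol

ΔH° = 849.2 kJ/mol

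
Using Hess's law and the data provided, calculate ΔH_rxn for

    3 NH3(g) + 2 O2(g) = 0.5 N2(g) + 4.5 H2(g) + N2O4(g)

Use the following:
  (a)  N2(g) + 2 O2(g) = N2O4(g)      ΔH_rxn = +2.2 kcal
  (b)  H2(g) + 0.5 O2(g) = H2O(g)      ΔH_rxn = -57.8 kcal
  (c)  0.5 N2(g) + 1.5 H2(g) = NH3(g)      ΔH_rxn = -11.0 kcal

(a) as written: +2.2 kcal
(b): not needed.
(c) reversed and × 3: (-3)·(-11.0) = +33.0 kcal
Combining the equations, ΔH_rxn = (+2.2) + (+33.0) = 35.2 kcal

ΔH_rxn = 35.2 kcal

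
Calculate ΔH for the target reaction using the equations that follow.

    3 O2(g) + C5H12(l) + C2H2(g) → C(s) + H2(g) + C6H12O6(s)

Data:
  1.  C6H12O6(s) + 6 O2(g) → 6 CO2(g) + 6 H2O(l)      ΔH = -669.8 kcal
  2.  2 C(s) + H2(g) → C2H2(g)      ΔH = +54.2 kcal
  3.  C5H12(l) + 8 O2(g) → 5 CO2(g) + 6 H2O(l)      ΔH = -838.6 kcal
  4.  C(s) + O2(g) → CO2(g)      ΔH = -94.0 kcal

ΔH = -317.0 kcal

eq. 1 reversed: +669.8 kcal
eq. 2 reversed: -54.2 kcal
eq. 3 as written: -838.6 kcal
eq. 4 as written: -94.0 kcal
Combining the equations, ΔH = (+669.8) + (-54.2) + (-838.6) + (-94.0) = -317.0 kcal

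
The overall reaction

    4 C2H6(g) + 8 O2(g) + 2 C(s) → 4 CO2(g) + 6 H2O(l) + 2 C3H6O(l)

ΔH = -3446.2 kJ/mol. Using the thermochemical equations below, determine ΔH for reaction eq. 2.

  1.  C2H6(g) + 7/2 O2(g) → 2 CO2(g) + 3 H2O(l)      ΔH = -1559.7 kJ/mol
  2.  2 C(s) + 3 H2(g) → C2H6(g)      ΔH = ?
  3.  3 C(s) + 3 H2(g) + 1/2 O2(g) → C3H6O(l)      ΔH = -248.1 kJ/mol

ΔH = -84.7 kJ/mol

eq. 1 × 2 (×2 to match 4 CO2(g) in the target): (2)·(-1559.7) = -3119.4 kJ/mol
eq. 2 reversed and × 2: contributes −2·x
eq. 3 × 2 (scale by 2 for the 2 C3H6O(l)): (2)·(-248.1) = -496.2 kJ/mol
-3446.2 = (-3119.4) + (-496.2) − 2·x
x = (-3446.2 − (-3615.6)) / (-2) = -84.7 kJ/mol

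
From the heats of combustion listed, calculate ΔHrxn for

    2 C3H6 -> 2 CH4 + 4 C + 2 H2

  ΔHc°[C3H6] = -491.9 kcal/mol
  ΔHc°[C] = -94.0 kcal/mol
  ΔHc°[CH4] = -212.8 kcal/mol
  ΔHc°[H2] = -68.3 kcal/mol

Using ΔH = Σ nΔHc°(reactants) − Σ nΔHc°(products):
= [2·(-491.9)] − [2·(-212.8) + 4·(-94.0) + 2·(-68.3)]
= -45.6 kcal/mol

ΔHrxn = -45.6 kcal/mol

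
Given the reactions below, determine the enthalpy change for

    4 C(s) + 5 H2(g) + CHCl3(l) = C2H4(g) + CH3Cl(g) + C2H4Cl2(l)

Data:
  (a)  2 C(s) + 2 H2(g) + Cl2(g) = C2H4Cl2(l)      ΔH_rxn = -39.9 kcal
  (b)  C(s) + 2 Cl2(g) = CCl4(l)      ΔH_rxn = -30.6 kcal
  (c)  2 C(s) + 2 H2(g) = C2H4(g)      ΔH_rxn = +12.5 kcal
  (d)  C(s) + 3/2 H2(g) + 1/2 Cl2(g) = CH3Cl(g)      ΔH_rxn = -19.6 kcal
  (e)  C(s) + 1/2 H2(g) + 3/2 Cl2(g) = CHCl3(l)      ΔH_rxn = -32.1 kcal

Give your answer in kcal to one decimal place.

ΔH_rxn = -14.9 kcal

(a) as written: -39.9 kcal
(b): not needed.
(c) as written: +12.5 kcal
(d) as written: -19.6 kcal
(e) reversed: +32.1 kcal
ΔH_rxn = (-39.9) + (+12.5) + (-19.6) + (+32.1) = -14.9 kcal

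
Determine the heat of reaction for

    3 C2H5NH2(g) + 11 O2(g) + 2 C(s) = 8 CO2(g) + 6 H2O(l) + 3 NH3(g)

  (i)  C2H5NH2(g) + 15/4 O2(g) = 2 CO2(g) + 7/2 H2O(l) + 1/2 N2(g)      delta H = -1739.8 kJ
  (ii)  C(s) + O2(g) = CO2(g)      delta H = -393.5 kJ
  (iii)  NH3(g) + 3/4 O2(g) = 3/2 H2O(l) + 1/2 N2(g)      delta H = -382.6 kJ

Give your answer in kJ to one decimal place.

(i) × 3: (3)·(-1739.8) = -5219.4 kJ
(ii) × 2: (2)·(-393.5) = -787.0 kJ
(iii) reversed and × 3: (-3)·(-382.6) = +1147.8 kJ
Combining the equations, delta H = (3)·(-1739.8) + (2)·(-393.5) + (-3)·(-382.6) = -4858.6 kJ

delta H = -4858.6 kJ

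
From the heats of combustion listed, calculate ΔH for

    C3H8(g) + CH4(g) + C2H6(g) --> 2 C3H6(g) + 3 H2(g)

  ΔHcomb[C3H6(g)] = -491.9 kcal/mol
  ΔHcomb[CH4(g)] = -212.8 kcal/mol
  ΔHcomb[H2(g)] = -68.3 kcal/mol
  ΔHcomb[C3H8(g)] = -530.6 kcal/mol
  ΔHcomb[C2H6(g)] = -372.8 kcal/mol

ΔH = 72.5 kcal/mol

With combustion enthalpies, reactants minus products:
= [1·(-530.6) + 1·(-212.8) + 1·(-372.8)] − [2·(-491.9) + 3·(-68.3)]
= 72.5 kcal/mol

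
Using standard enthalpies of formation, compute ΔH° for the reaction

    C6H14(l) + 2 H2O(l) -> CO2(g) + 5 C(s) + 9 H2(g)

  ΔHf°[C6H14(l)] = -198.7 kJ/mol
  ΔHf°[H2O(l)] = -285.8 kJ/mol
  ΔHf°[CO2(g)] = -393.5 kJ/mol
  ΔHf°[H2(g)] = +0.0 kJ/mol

ΔH° = 376.8 kJ/mol

Products: 1·(-393.5) + 5·(+0.0) + 9·(+0.0) = -393.5
Reactants: 1·(-198.7) + 2·(-285.8) = -770.3
ΔH° = (-393.5) − (-770.3) = 376.8 kJ/mol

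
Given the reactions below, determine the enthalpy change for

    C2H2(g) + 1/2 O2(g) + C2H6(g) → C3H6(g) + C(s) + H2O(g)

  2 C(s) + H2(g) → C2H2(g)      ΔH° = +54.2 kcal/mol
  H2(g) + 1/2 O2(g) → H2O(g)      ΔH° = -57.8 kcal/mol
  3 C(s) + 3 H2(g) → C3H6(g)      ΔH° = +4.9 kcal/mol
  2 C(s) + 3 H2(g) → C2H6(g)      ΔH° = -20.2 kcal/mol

equation 1 reversed: -54.2 kcal/mol
equation 2 as written: -57.8 kcal/mol
equation 3 as written: +4.9 kcal/mol
equation 4 reversed: +20.2 kcal/mol
ΔH° = (-1)·(+54.2) + (1)·(-57.8) + (1)·(+4.9) + (-1)·(-20.2) = -86.9 kcal/mol

ΔH° = -86.9 kcal/mol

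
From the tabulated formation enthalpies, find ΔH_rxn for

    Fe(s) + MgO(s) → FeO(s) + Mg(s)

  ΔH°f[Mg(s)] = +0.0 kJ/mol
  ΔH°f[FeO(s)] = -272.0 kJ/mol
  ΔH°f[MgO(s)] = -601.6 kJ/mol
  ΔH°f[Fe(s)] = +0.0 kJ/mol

Products: 1·(-272.0) + 1·(+0.0) = -272.0
Reactants: 1·(+0.0) + 1·(-601.6) = -601.6
ΔH_rxn = (-272.0) − (-601.6) = 329.6 kJ/mol

ΔH_rxn = 329.6 kJ/mol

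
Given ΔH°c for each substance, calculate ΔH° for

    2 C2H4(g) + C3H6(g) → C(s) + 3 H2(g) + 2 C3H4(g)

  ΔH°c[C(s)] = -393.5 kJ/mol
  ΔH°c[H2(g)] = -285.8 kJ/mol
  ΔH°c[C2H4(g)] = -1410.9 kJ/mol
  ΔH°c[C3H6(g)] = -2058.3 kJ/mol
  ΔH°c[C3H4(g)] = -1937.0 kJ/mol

With combustion enthalpies, reactants minus products:
= [2·(-1410.9) + 1·(-2058.3)] − [1·(-393.5) + 3·(-285.8) + 2·(-1937.0)]
= 244.8 kJ/mol

ΔH° = 244.8 kJ/mol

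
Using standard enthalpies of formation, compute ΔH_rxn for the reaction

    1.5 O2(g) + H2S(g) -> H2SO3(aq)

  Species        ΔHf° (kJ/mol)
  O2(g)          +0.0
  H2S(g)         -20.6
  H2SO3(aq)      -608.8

Products: 1·(-608.8) = -608.8
Reactants: 3/2·(+0.0) + 1·(-20.6) = -20.6
ΔH_rxn = (-608.8) − (-20.6) = -588.2 kJ/mol

ΔH_rxn = -588.2 kJ/mol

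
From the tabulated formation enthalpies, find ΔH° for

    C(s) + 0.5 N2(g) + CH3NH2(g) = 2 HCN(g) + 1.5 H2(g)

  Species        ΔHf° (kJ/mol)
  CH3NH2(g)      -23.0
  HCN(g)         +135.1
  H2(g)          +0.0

ΔH°rxn = Σ nΔHf°(products) − Σ nΔHf°(reactants).
Products: 2·(+135.1) + 3/2·(+0.0) = +270.2
Reactants: 1·(+0.0) + 1/2·(+0.0) + 1·(-23.0) = -23.0
ΔH° = (+270.2) − (-23.0) = 293.2 kJ/mol

ΔH° = 293.2 kJ/mol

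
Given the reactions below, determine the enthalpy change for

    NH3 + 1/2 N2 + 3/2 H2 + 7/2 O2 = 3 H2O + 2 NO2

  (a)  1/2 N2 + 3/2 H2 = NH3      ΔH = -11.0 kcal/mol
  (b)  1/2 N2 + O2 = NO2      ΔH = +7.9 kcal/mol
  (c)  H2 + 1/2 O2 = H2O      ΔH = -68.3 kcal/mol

(a) reversed (reverse to put NH3 on the reactant side): +11.0 kcal/mol
(b) × 2 (scale by 2 for the 2 NO2): (2)·(+7.9) = +15.8 kcal/mol
(c) × 3 (scale by 3 for the 3 H2O): (3)·(-68.3) = -204.9 kcal/mol
Since enthalpy is a state function, ΔH = (-1)·(-11.0) + (2)·(+7.9) + (3)·(-68.3) = -178.1 kcal/mol

ΔH = -178.1 kcal/mol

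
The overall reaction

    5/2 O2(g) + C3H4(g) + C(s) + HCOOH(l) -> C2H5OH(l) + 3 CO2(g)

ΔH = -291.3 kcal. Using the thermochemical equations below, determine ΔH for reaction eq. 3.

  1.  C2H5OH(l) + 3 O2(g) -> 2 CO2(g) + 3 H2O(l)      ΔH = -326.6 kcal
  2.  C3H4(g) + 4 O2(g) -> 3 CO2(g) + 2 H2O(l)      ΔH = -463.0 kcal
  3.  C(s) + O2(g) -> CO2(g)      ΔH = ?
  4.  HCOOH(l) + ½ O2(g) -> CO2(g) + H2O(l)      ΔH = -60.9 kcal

eq. 1 reversed (reverse to put C2H5OH(l) on the product side): +326.6 kcal
eq. 2 as written (C3H4(g) already on the reactant side): -463.0 kcal
eq. 3 as written (C(s) already on the reactant side): contributes x
eq. 4 as written (HCOOH(l) already on the reactant side): -60.9 kcal
-291.3 = (+326.6) + (-463.0) + (-60.9) + x
x = (-291.3 − (-197.3)) / (1) = -94.0 kcal

ΔH = -94.0 kcal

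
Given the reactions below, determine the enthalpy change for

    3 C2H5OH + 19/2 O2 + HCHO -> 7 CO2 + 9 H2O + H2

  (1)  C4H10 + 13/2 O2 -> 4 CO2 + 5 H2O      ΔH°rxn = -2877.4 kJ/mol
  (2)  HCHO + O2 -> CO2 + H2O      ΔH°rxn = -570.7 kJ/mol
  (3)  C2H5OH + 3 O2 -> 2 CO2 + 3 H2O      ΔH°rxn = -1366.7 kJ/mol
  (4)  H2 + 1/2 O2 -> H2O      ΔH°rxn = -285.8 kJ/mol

(1): not needed (C4H10 appears nowhere else).
(2) as written (HCHO already on the reactant side): -570.7 kJ/mol
(3) × 3 (scale by 3 for the 3 C2H5OH): (3)·(-1366.7) = -4100.1 kJ/mol
(4) reversed (H2 must end up as a product): +285.8 kJ/mol
ΔH°rxn = (1)·(-570.7) + (3)·(-1366.7) + (-1)·(-285.8) = -4385.0 kJ/mol

ΔH°rxn = -4385.0 kJ/mol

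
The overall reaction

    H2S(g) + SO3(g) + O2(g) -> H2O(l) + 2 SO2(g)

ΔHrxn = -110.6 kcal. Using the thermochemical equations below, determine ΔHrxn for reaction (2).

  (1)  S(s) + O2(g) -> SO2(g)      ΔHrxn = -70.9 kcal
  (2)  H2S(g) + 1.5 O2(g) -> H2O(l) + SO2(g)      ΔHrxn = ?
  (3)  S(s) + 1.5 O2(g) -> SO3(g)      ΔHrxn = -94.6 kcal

(1) as written: -70.9 kcal
(2) as written: contributes x
(3) reversed: +94.6 kcal
-110.6 = (-70.9) + (+94.6) + x
x = (-110.6 − (+23.7)) / (1) = -134.3 kcal

ΔHrxn = -134.3 kcal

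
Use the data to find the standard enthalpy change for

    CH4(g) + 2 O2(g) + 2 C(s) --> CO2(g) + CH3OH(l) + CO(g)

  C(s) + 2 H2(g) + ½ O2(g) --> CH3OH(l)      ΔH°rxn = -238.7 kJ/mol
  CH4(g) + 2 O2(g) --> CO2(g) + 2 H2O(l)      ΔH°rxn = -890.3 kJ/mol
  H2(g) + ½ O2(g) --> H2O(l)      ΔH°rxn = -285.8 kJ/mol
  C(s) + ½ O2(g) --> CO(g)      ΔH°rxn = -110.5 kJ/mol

ΔH°rxn = -667.9 kJ/mol

equation 1 as written (CH3OH(l) already on the product side): -238.7 kJ/mol
equation 2 as written (CH4(g) already on the reactant side): -890.3 kJ/mol
equation 3 reversed and × 2: (-2)·(-285.8) = +571.6 kJ/mol
equation 4 as written (CO(g) already on the product side): -110.5 kJ/mol
Since enthalpy is a state function, ΔH°rxn = (-238.7) + (-890.3) + (+571.6) + (-110.5) = -667.9 kJ/mol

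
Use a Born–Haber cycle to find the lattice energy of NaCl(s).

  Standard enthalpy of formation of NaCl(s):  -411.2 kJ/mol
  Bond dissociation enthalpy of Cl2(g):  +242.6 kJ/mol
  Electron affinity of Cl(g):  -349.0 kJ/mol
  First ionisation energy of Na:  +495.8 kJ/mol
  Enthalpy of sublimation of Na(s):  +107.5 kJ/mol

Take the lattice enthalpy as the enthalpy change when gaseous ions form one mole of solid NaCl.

ΔHf° = 1·ΔHsub + 1·(ΣIE) + 1/2·D(Cl2) + 1·EA + U
-411.2 = 1·(+107.5) + 1·(+495.8) + 1/2·(+242.6) + 1·(-349.0) + U
U = -411.2 − (+375.6) = -786.8 kJ/mol

U = -786.8 kJ/mol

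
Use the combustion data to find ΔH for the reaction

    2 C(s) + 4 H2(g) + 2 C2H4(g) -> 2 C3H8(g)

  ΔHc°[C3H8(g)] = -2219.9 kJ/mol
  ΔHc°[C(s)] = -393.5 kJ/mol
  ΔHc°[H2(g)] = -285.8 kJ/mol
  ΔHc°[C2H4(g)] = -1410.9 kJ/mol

With combustion enthalpies, reactants minus products:
= [2·(-393.5) + 4·(-285.8) + 2·(-1410.9)] − [2·(-2219.9)]
= -312.2 kJ/mol

ΔH = -312.2 kJ/mol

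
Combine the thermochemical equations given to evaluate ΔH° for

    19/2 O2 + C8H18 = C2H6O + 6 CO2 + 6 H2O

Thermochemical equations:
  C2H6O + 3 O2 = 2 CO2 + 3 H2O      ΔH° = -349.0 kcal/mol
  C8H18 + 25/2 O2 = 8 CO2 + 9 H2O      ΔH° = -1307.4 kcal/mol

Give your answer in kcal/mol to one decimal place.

ΔH° = -958.4 kcal/mol

equation 1 reversed (C2H6O must end up as a product): +349.0 kcal/mol
equation 2 as written (C8H18 already on the reactant side): -1307.4 kcal/mol
ΔH° = (-1)·(-349.0) + (1)·(-1307.4) = -958.4 kcal/mol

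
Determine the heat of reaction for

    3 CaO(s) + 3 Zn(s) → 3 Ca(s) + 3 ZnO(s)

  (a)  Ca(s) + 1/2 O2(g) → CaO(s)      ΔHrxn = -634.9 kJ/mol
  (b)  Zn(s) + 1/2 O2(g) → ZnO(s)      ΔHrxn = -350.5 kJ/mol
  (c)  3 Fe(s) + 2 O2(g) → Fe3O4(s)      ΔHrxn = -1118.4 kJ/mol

(a) reversed and × 3 (CaO(s) must end up as a reactant; ×3 to match 3 CaO(s) in the target): (-3)·(-634.9) = +1904.7 kJ/mol
(b) × 3 (scale by 3 for the 3 ZnO(s)): (3)·(-350.5) = -1051.5 kJ/mol
(c): not needed (Fe3O4(s) appears nowhere else).
ΔHrxn = (-3)·(-634.9) + (3)·(-350.5) = 853.2 kJ/mol

ΔHrxn = 853.2 kJ/mol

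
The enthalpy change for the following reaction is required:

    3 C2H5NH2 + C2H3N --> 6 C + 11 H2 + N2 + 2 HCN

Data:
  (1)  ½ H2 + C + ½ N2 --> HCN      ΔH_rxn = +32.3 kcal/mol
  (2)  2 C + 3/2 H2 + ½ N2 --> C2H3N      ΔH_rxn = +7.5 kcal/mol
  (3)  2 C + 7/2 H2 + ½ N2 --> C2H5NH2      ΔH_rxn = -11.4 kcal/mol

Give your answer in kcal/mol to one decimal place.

(1) × 2: (2)·(+32.3) = +64.6 kcal/mol
(2) reversed: -7.5 kcal/mol
(3) reversed and × 3: (-3)·(-11.4) = +34.2 kcal/mol
ΔH_rxn = (2)·(+32.3) + (-1)·(+7.5) + (-3)·(-11.4) = 91.3 kcal/mol

ΔH_rxn = 91.3 kcal/mol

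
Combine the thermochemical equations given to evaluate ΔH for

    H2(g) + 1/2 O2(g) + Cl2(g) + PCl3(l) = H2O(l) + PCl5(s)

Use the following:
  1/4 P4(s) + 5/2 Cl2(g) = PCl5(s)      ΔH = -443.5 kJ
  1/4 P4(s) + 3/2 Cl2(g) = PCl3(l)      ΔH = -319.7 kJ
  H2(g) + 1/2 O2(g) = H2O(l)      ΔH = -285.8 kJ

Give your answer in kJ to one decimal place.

ΔH = -409.6 kJ

equation 1 as written (PCl5(s) already on the product side): -443.5 kJ
equation 2 reversed (PCl3(l) must end up as a reactant): +319.7 kJ
equation 3 as written (H2O(l) already on the product side): -285.8 kJ
ΔH = (-443.5) + (+319.7) + (-285.8) = -409.6 kJ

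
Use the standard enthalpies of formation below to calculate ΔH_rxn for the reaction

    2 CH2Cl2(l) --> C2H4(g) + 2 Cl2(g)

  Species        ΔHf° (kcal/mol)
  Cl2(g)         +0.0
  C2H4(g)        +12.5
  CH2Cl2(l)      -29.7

ΔH_rxn = 71.9 kcal/mol

ΔH°rxn = Σ nΔHf°(products) − Σ nΔHf°(reactants).
Products: 1·(+12.5) + 2·(+0.0) = +12.5
Reactants: 2·(-29.7) = -59.4
ΔH_rxn = (+12.5) − (-59.4) = 71.9 kcal/mol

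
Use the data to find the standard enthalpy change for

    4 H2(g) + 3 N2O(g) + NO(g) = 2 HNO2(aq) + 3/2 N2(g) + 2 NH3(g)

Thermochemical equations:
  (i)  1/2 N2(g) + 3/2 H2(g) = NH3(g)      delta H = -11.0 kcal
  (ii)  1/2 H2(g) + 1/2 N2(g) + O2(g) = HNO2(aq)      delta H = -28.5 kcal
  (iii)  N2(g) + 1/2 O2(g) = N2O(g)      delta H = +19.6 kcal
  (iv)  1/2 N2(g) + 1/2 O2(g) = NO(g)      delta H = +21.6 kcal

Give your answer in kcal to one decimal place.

(i) × 2 (scale by 2 for the 2 NH3(g)): (2)·(-11.0) = -22.0 kcal
(ii) × 2 (scale by 2 for the 2 HNO2(aq)): (2)·(-28.5) = -57.0 kcal
(iii) reversed and × 3 (reverse to put N2O(g) on the reactant side; scale by 3 for the 3 N2O(g)): (-3)·(+19.6) = -58.8 kcal
(iv) reversed (NO(g) must end up as a reactant): -21.6 kcal
delta H = (2)·(-11.0) + (2)·(-28.5) + (-3)·(+19.6) + (-1)·(+21.6) = -159.4 kcal

delta H = -159.4 kcal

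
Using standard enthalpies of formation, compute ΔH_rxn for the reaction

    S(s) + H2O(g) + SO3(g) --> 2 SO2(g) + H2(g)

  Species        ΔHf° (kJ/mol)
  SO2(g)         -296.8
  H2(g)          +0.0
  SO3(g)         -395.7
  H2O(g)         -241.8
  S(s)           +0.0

ΔH°rxn = Σ nΔHf°(products) − Σ nΔHf°(reactants).
Products: 2·(-296.8) + 1·(+0.0) = -593.6
Reactants: 1·(+0.0) + 1·(-241.8) + 1·(-395.7) = -637.5
ΔH_rxn = (-593.6) − (-637.5) = 43.9 kJ/mol

ΔH_rxn = 43.9 kJ/mol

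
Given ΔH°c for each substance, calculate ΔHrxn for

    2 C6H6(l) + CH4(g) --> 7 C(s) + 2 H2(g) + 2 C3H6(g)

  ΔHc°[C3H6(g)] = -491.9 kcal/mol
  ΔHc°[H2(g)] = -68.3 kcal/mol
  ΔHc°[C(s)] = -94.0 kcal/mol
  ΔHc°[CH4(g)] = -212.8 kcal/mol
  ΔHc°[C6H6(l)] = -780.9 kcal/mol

With combustion enthalpies, reactants minus products:
= [2·(-780.9) + 1·(-212.8)] − [7·(-94.0) + 2·(-68.3) + 2·(-491.9)]
= 3.8 kcal/mol

ΔHrxn = 3.8 kcal/mol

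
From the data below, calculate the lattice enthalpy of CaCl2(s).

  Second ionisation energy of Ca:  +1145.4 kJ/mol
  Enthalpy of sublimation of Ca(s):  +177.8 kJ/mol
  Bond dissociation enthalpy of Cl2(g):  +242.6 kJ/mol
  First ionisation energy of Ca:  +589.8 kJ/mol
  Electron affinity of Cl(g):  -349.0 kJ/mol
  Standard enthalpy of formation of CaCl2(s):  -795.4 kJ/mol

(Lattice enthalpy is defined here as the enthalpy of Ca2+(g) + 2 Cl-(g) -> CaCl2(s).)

U = -2253.0 kJ/mol

ΔHf° = 1·ΔHsub + 1·(ΣIE) + 1·D(Cl2) + 2·EA + U
-795.4 = 1·(+177.8) + 1·(+1735.2) + 1·(+242.6) + 2·(-349.0) + U
U = -795.4 − (+1457.6) = -2253.0 kJ/mol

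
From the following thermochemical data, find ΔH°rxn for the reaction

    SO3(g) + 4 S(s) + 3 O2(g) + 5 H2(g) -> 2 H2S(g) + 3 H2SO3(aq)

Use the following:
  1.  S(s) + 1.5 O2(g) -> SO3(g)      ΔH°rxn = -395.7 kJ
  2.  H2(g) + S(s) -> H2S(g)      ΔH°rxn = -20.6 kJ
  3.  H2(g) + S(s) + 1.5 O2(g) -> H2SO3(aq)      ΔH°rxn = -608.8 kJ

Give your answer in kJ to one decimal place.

eq. 1 reversed: +395.7 kJ
eq. 2 × 2: (2)·(-20.6) = -41.2 kJ
eq. 3 × 3: (3)·(-608.8) = -1826.4 kJ
ΔH°rxn = (+395.7) + (-41.2) + (-1826.4) = -1471.9 kJ

ΔH°rxn = -1471.9 kJ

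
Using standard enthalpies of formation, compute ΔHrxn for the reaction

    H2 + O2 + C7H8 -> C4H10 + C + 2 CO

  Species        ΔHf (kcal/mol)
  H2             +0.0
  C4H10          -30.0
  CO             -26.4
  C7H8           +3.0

ΔHrxn = -85.8 kcal/mol

Products: 1·(-30.0) + 1·(+0.0) + 2·(-26.4) = -82.8
Reactants: 1·(+0.0) + 1·(+0.0) + 1·(+3.0) = +3.0
ΔHrxn = (-82.8) − (+3.0) = -85.8 kcal/mol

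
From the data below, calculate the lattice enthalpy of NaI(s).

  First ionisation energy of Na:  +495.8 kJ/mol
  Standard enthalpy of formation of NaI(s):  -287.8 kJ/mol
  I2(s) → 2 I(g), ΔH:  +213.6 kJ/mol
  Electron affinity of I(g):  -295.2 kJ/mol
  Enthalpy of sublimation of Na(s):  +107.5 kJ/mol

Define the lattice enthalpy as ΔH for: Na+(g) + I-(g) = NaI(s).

ΔHf° = 1·ΔHsub + 1·(ΣIE) + 1/2·D(I2) + 1·EA + U
-287.8 = 1·(+107.5) + 1·(+495.8) + 1/2·(+213.6) + 1·(-295.2) + U
U = -287.8 − (+414.9) = -702.7 kJ/mol

U = -702.7 kJ/mol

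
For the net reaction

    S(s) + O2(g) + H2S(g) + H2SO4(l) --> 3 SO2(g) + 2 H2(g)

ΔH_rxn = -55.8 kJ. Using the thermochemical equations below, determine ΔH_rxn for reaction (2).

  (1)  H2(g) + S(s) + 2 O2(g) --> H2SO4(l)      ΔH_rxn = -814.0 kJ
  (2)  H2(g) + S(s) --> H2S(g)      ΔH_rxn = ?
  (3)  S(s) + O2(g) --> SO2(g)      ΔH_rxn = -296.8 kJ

ΔH_rxn = -20.6 kJ

(1) reversed: +814.0 kJ
(2) reversed: contributes −x
(3) × 3: (3)·(-296.8) = -890.4 kJ
-55.8 = (+814.0) + (-890.4) − x
x = (-55.8 − (-76.4)) / (-1) = -20.6 kJ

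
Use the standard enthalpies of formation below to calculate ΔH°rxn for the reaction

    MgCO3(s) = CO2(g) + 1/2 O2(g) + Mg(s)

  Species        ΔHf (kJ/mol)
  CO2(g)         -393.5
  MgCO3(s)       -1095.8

ΔH°rxn = 702.3 kJ/mol

Products: 1·(-393.5) + 1/2·(+0.0) + 1·(+0.0) = -393.5
Reactants: 1·(-1095.8) = -1095.8
ΔH°rxn = (-393.5) − (-1095.8) = 702.3 kJ/mol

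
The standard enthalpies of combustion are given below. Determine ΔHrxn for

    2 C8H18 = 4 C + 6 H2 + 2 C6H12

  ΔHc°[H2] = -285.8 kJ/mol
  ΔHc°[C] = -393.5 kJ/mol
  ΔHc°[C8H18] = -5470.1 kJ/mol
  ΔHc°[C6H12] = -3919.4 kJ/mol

ΔHrxn = 187.4 kJ/mol

With combustion enthalpies, reactants minus products:
= [2·(-5470.1)] − [4·(-393.5) + 6·(-285.8) + 2·(-3919.4)]
= 187.4 kJ/mol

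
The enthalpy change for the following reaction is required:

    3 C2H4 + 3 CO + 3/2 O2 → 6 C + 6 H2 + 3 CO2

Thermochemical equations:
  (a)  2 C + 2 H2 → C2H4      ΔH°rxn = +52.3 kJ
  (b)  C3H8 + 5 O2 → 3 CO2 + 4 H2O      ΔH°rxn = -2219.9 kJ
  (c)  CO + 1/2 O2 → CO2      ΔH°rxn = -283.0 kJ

ΔH°rxn = -1005.9 kJ

(a) reversed and × 3 (reverse to put C2H4 on the reactant side; ×3 to match 3 C2H4 in the target): (-3)·(+52.3) = -156.9 kJ
(b): not needed (H2O appears nowhere else).
(c) × 3 (×3 to match 3 CO in the target): (3)·(-283.0) = -849.0 kJ
Summing the manipulated equations, ΔH°rxn = (-3)·(+52.3) + (3)·(-283.0) = -1005.9 kJ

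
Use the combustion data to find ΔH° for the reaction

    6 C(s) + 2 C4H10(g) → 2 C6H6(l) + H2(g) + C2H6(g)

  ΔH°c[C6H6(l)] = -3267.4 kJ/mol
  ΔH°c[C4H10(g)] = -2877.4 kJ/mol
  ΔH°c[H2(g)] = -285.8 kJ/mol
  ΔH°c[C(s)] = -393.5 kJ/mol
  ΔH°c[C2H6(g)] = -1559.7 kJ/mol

ΔH° = 264.5 kJ/mol

With combustion enthalpies, reactants minus products:
= [6·(-393.5) + 2·(-2877.4)] − [2·(-3267.4) + 1·(-285.8) + 1·(-1559.7)]
= 264.5 kJ/mol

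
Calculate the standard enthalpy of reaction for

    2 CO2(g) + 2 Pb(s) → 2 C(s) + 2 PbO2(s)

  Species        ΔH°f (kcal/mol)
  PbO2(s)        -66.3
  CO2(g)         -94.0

ΔH°rxn = 55.4 kcal/mol

Products: 2·(+0.0) + 2·(-66.3) = -132.6
Reactants: 2·(-94.0) + 2·(+0.0) = -188.0
ΔH°rxn = (-132.6) − (-188.0) = 55.4 kcal/mol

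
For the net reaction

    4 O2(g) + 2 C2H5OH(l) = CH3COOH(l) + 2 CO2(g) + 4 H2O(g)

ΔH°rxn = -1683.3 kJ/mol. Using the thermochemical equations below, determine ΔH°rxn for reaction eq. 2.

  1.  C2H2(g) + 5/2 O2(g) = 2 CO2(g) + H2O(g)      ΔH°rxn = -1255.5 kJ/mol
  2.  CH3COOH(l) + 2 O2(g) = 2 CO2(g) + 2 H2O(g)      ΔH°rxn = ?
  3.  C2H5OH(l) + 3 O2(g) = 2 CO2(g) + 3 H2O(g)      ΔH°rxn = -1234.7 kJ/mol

eq. 1: not needed.
eq. 2 reversed: contributes −x
eq. 3 × 2: (2)·(-1234.7) = -2469.4 kJ/mol
-1683.3 = (-2469.4) − x
x = (-1683.3 − (-2469.4)) / (-1) = -786.1 kJ/mol

ΔH°rxn = -786.1 kJ/mol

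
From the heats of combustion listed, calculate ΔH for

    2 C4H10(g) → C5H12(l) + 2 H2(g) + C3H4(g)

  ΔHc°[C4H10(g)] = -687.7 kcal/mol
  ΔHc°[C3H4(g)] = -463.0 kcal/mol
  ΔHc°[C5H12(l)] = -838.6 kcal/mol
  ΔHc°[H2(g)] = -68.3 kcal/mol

With combustion enthalpies, reactants minus products:
= [2·(-687.7)] − [1·(-838.6) + 2·(-68.3) + 1·(-463.0)]
= 62.8 kcal/mol

ΔH = 62.8 kcal/mol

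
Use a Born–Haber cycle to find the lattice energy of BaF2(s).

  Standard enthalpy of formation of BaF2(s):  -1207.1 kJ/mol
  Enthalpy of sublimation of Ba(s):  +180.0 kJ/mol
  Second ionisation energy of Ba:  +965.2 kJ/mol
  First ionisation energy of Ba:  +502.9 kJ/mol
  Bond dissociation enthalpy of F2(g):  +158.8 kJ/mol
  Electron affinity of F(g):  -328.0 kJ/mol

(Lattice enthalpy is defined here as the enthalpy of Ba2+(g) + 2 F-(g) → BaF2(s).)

ΔHf° = 1·ΔHsub + 1·(ΣIE) + 1·D(F2) + 2·EA + U
-1207.1 = 1·(+180.0) + 1·(+1468.1) + 1·(+158.8) + 2·(-328.0) + U
U = -1207.1 − (+1150.9) = -2358.0 kJ/mol

U = -2358.0 kJ/mol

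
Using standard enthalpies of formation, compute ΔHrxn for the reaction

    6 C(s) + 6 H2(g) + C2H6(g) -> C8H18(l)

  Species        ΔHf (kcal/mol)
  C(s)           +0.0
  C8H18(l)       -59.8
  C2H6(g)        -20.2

ΔHrxn = -39.6 kcal/mol

Products: 1·(-59.8) = -59.8
Reactants: 6·(+0.0) + 6·(+0.0) + 1·(-20.2) = -20.2
ΔHrxn = (-59.8) − (-20.2) = -39.6 kcal/mol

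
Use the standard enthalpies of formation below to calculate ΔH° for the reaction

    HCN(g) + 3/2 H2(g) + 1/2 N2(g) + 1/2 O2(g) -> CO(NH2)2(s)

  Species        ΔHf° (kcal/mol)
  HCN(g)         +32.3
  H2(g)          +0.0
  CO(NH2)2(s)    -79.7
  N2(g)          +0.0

ΔH° = -112.0 kcal/mol

Products: 1·(-79.7) = -79.7
Reactants: 1·(+32.3) + 3/2·(+0.0) + 1/2·(+0.0) + 1/2·(+0.0) = +32.3
ΔH° = (-79.7) − (+32.3) = -112.0 kcal/mol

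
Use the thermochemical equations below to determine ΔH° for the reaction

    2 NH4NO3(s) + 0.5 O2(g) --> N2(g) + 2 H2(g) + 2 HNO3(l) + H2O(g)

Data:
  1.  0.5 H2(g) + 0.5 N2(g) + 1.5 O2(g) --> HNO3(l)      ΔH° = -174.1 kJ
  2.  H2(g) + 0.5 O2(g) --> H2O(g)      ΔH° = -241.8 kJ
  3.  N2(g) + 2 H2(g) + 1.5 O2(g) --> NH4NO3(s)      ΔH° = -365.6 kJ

ΔH° = 141.2 kJ

eq. 1 × 2 (scale by 2 for the 2 HNO3(l)): (2)·(-174.1) = -348.2 kJ
eq. 2 as written (H2O(g) already on the product side): -241.8 kJ
eq. 3 reversed and × 2 (reverse to put NH4NO3(s) on the reactant side; scale by 2 for the 2 NH4NO3(s)): (-2)·(-365.6) = +731.2 kJ
By Hess's law, ΔH° = (2)·(-174.1) + (1)·(-241.8) + (-2)·(-365.6) = 141.2 kJ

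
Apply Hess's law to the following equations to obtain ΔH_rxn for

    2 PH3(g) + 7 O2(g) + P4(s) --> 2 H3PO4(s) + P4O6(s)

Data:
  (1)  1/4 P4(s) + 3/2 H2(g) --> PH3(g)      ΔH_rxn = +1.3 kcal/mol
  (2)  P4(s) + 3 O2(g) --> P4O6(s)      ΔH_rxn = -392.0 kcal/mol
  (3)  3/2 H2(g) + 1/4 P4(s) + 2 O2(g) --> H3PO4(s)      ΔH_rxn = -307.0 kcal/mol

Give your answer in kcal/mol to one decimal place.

(1) reversed and × 2: (-2)·(+1.3) = -2.6 kcal/mol
(2) as written: -392.0 kcal/mol
(3) × 2: (2)·(-307.0) = -614.0 kcal/mol
Combining the equations, ΔH_rxn = (-2)·(+1.3) + (1)·(-392.0) + (2)·(-307.0) = -1008.6 kcal/mol

ΔH_rxn = -1008.6 kcal/mol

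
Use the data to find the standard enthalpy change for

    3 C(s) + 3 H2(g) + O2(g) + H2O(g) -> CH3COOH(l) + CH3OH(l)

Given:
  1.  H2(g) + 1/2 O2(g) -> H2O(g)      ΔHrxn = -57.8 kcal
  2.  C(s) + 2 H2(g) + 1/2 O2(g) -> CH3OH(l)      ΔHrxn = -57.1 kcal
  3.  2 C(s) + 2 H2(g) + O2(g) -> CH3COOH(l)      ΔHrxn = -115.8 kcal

ΔHrxn = -115.1 kcal

eq. 1 reversed (H2O(g) must end up as a reactant): +57.8 kcal
eq. 2 as written (CH3OH(l) already on the product side): -57.1 kcal
eq. 3 as written (CH3COOH(l) already on the product side): -115.8 kcal
ΔHrxn = (+57.8) + (-57.1) + (-115.8) = -115.1 kcal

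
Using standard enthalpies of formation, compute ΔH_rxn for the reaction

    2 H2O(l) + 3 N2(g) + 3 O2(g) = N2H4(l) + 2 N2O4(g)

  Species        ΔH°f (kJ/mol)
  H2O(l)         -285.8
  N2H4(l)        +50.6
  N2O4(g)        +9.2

Products: 1·(+50.6) + 2·(+9.2) = +69.0
Reactants: 2·(-285.8) + 3·(+0.0) + 3·(+0.0) = -571.6
ΔH_rxn = (+69.0) − (-571.6) = 640.6 kJ/mol

ΔH_rxn = 640.6 kJ/mol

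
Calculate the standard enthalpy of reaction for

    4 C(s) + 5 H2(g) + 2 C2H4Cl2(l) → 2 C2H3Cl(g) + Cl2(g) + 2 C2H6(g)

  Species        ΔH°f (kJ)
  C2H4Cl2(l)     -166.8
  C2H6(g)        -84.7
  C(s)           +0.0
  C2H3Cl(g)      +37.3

Products: 2·(+37.3) + 1·(+0.0) + 2·(-84.7) = -94.8
Reactants: 4·(+0.0) + 5·(+0.0) + 2·(-166.8) = -333.6
ΔH° = (-94.8) − (-333.6) = 238.8 kJ

ΔH° = 238.8 kJ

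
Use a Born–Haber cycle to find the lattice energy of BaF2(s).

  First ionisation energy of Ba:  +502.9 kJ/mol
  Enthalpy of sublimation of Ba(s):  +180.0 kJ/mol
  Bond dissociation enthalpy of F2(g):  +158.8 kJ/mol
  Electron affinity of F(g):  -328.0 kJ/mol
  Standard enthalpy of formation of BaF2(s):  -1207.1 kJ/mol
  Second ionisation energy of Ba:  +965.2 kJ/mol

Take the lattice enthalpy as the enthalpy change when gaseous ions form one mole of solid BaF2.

ΔHf° = 1·ΔHsub + 1·(ΣIE) + 1·D(F2) + 2·EA + U
-1207.1 = 1·(+180.0) + 1·(+1468.1) + 1·(+158.8) + 2·(-328.0) + U
U = -1207.1 − (+1150.9) = -2358.0 kJ/mol

U = -2358.0 kJ/mol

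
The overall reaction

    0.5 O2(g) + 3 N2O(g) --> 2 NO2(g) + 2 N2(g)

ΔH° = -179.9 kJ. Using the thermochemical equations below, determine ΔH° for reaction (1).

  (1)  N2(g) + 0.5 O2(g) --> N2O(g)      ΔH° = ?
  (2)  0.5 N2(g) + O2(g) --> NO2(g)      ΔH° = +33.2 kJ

(1) reversed and × 3 (reverse to put N2O(g) on the reactant side; scale by 3 for the 3 N2O(g)): contributes −3·x
(2) × 2 (×2 to match 2 NO2(g) in the target): (2)·(+33.2) = +66.4 kJ
-179.9 = (+66.4) − 3·x
x = (-179.9 − (+66.4)) / (-3) = 82.1 kJ

ΔH° = 82.1 kJ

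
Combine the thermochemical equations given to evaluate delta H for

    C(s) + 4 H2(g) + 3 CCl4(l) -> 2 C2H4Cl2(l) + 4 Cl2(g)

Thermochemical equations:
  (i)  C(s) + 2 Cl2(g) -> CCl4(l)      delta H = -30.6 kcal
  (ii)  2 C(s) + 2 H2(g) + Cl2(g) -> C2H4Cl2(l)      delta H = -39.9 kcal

(i) reversed and × 3 (reverse to put CCl4(l) on the reactant side; scale by 3 for the 3 CCl4(l)): (-3)·(-30.6) = +91.8 kcal
(ii) × 2 (scale by 2 for the 2 C2H4Cl2(l)): (2)·(-39.9) = -79.8 kcal
delta H = (-3)·(-30.6) + (2)·(-39.9) = 12.0 kcal

delta H = 12.0 kcal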